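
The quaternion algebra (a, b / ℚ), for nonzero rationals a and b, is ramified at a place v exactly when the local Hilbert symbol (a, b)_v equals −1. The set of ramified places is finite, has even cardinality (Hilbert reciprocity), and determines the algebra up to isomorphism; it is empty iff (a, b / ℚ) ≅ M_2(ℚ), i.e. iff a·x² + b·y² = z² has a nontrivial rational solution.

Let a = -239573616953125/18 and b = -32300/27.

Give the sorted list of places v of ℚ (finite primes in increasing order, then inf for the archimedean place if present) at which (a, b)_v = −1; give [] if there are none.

Mod squares: a ≡ -293930, b ≡ -969. Check v ∈ {∞, 2, 3, 5, 7, 13, 17, 19}.
v=13: a=13^1·(≡9), b=13^0·(≡5) mod 13; (9|13)=+1, (5|13)=-1; (−1)^{1·0·6}·(+1)^0·(-1)^1 = -1.
v=17: a=17^3·(≡13), b=17^1·(≡14) mod 17; (13|17)=+1, (14|17)=-1; (−1)^{3·1·8}·(+1)^1·(-1)^3 = -1.
v=3: a=3^-2·(≡1), b=3^-3·(≡1) mod 3; (1|3)=+1, (1|3)=+1; (−1)^{-2·-3·1}·(+1)^-3·(+1)^-2 = +1.
v=19: a=19^3·(≡18), b=19^1·(≡6) mod 19; (18|19)=-1, (6|19)=+1; (−1)^{3·1·9}·(-1)^1·(+1)^3 = +1.
v=2: v_2(a)=-1, v_2(b)=2; units ≡ 3, 7 (mod 8); ε·ε+αω+βω = 1·1+-1·0+2·1 ≡ 1  ⇒  (a,b)_2 = -1.
v=5: a=5^7·(≡1), b=5^2·(≡4) mod 5; (1|5)=+1, (4|5)=+1; (−1)^{7·2·2}·(+1)^2·(+1)^7 = +1.
v=7: a=7^1·(≡3), b=7^0·(≡2) mod 7; (3|7)=-1, (2|7)=+1; (−1)^{1·0·3}·(-1)^0·(+1)^1 = +1.
v=∞: -293930 < 0 and -969 < 0  ⇒  (a,b)_∞ = -1.
Ram(-293930, -969) = {2, 13, 17, ∞}; no ℚ_2-point on the conic.

[2, 13, 17, inf]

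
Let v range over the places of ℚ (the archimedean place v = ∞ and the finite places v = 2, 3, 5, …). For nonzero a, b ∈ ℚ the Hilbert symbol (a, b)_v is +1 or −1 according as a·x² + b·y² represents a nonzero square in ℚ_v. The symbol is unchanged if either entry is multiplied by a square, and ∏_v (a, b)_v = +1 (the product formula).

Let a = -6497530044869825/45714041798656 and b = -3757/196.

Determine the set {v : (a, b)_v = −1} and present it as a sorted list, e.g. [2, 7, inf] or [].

[2, inf]

Mod squares: a ≡ -377, b ≡ -13. Check v ∈ {∞, 2, 5, 7, 11, 13, 17, 29}.
v=17: a=17^6·(≡12), b=17^2·(≡8) mod 17; (12|17)=-1, (8|17)=+1; (−1)^{6·2·8}·(-1)^2·(+1)^6 = +1.
v=2: v_2(a)=-16, v_2(b)=-2; units ≡ 7, 3 (mod 8); ε·ε+αω+βω = 1·1+-16·1+-2·0 ≡ 1  ⇒  (a,b)_2 = -1.
v=∞: -377 < 0 and -13 < 0  ⇒  (a,b)_∞ = -1.
v=11: a=11^-2·(≡7), b=11^0·(≡3) mod 11; (7|11)=-1, (3|11)=+1; (−1)^{-2·0·5}·(-1)^0·(+1)^-2 = +1.
v=5: a=5^2·(≡2), b=5^0·(≡3) mod 5; (2|5)=-1, (3|5)=-1; (−1)^{2·0·2}·(-1)^0·(-1)^2 = +1.
v=7: a=7^-8·(≡1), b=7^-2·(≡4) mod 7; (1|7)=+1, (4|7)=+1; (−1)^{-8·-2·3}·(+1)^-2·(+1)^-8 = +1.
v=13: a=13^5·(≡12), b=13^1·(≡10) mod 13; (12|13)=+1, (10|13)=+1; (−1)^{5·1·6}·(+1)^1·(+1)^5 = +1.
v=29: a=29^1·(≡1), b=29^0·(≡23) mod 29; (1|29)=+1, (23|29)=+1; (−1)^{1·0·14}·(+1)^0·(+1)^1 = +1.
Ram(-377, -13) = {2, ∞}; no ℚ_2-point on the conic.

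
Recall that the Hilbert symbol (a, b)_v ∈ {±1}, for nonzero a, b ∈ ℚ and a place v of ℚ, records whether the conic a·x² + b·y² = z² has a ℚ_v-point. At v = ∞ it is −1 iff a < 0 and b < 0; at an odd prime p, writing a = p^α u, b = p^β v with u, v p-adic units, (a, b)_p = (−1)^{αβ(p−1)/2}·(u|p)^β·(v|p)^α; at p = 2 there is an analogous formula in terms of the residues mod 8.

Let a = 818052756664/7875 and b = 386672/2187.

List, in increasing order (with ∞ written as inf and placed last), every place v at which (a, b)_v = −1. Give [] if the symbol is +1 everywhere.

[2, 3, 11, 13]

Mod squares: a ≡ 10010, b ≡ 429. Check v ∈ {∞, 2, 3, 5, 7, 11, 13, 17}.
v=2: v_2(a)=3, v_2(b)=4; units ≡ 5, 5 (mod 8); ε·ε+αω+βω = 0·0+3·1+4·1 ≡ 1  ⇒  (a,b)_2 = -1.
v=3: a=3^-2·(≡2), b=3^-7·(≡2) mod 3; (2|3)=-1, (2|3)=-1; (−1)^{-2·-7·1}·(-1)^-7·(-1)^-2 = -1.
v=17: a=17^2·(≡12), b=17^0·(≡13) mod 17; (12|17)=-1, (13|17)=+1; (−1)^{2·0·8}·(-1)^0·(+1)^2 = +1.
v=11: a=11^5·(≡6), b=11^1·(≡2) mod 11; (6|11)=-1, (2|11)=-1; (−1)^{5·1·5}·(-1)^1·(-1)^5 = -1.
v=7: a=7^-1·(≡2), b=7^0·(≡2) mod 7; (2|7)=+1, (2|7)=+1; (−1)^{-1·0·3}·(+1)^0·(+1)^-1 = +1.
v=13: a=13^3·(≡9), b=13^3·(≡11) mod 13; (9|13)=+1, (11|13)=-1; (−1)^{3·3·6}·(+1)^3·(-1)^3 = -1.
v=∞: 10010 > 0 and 429 > 0  ⇒  (a,b)_∞ = +1.
v=5: a=5^-3·(≡3), b=5^0·(≡1) mod 5; (3|5)=-1, (1|5)=+1; (−1)^{-3·0·2}·(-1)^0·(+1)^-3 = +1.
Ram(10010, 429) = {2, 3, 11, 13}; no ℚ_2-point on the conic.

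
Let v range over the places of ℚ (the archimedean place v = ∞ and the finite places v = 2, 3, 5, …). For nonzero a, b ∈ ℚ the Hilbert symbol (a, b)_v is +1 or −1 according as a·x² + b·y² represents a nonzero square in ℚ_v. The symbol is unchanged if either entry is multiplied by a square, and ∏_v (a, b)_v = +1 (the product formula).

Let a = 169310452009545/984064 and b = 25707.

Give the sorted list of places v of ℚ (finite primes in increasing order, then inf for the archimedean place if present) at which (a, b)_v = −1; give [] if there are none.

[5, 7]

Mod squares: a ≡ 25805586345, b ≡ 25707. Check v ∈ {∞, 2, 3, 5, 7, 11, 19, 23, 29, 31, 41, 43}.
v=43: a=43^1·(≡30), b=43^0·(≡36) mod 43; (30|43)=-1, (36|43)=+1; (−1)^{1·0·21}·(-1)^0·(+1)^1 = +1.
v=5: a=5^1·(≡1), b=5^0·(≡2) mod 5; (1|5)=+1, (2|5)=-1; (−1)^{1·0·2}·(+1)^0·(-1)^1 = -1.
v=2: v_2(a)=-10, v_2(b)=0; units ≡ 1, 3 (mod 8); ε·ε+αω+βω = 0·1+-10·1+0·0 ≡ 0  ⇒  (a,b)_2 = +1.
v=29: a=29^1·(≡2), b=29^0·(≡13) mod 29; (2|29)=-1, (13|29)=+1; (−1)^{1·0·14}·(-1)^0·(+1)^1 = +1.
v=∞: 25805586345 > 0 and 25707 > 0  ⇒  (a,b)_∞ = +1.
v=31: a=31^-2·(≡27), b=31^0·(≡8) mod 31; (27|31)=-1, (8|31)=+1; (−1)^{-2·0·15}·(-1)^0·(+1)^-2 = +1.
v=41: a=41^1·(≡6), b=41^1·(≡12) mod 41; (6|41)=-1, (12|41)=-1; (−1)^{1·1·20}·(-1)^1·(-1)^1 = +1.
v=7: a=7^1·(≡1), b=7^0·(≡3) mod 7; (1|7)=+1, (3|7)=-1; (−1)^{1·0·3}·(+1)^0·(-1)^1 = -1.
v=23: a=23^1·(≡19), b=23^0·(≡16) mod 23; (19|23)=-1, (16|23)=+1; (−1)^{1·0·11}·(-1)^0·(+1)^1 = +1.
v=19: a=19^1·(≡12), b=19^1·(≡4) mod 19; (12|19)=-1, (4|19)=+1; (−1)^{1·1·9}·(-1)^1·(+1)^1 = +1.
v=3: a=3^9·(≡2), b=3^1·(≡1) mod 3; (2|3)=-1, (1|3)=+1; (−1)^{9·1·1}·(-1)^1·(+1)^9 = +1.
v=11: a=11^1·(≡6), b=11^1·(≡5) mod 11; (6|11)=-1, (5|11)=+1; (−1)^{1·1·5}·(-1)^1·(+1)^1 = +1.
|Ram(25805586345, 25707)| = 2, even; anisotropic at {5, 7}.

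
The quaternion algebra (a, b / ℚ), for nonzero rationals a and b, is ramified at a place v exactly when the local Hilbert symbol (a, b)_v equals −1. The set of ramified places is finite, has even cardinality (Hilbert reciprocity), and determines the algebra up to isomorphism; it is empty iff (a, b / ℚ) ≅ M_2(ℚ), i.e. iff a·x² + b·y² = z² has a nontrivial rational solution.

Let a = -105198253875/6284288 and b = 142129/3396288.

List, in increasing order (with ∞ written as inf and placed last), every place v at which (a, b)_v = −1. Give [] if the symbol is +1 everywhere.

[5, 17]

Mod squares: a ≡ -64515, b ≡ 3. Check v ∈ {∞, 2, 3, 5, 7, 11, 13, 17, 19, 23, 29}.
v=2: v_2(a)=-10, v_2(b)=-6; units ≡ 5, 3 (mod 8); ε·ε+αω+βω = 0·1+-10·1+-6·1 ≡ 0  ⇒  (a,b)_2 = +1.
v=3: a=3^9·(≡2), b=3^-1·(≡1) mod 3; (2|3)=-1, (1|3)=+1; (−1)^{9·-1·1}·(-1)^-1·(+1)^9 = +1.
v=11: a=11^1·(≡9), b=11^0·(≡4) mod 11; (9|11)=+1, (4|11)=+1; (−1)^{1·0·5}·(+1)^0·(+1)^1 = +1.
v=13: a=13^2·(≡3), b=13^2·(≡4) mod 13; (3|13)=+1, (4|13)=+1; (−1)^{2·2·6}·(+1)^2·(+1)^2 = +1.
v=5: a=5^3·(≡3), b=5^0·(≡3) mod 5; (3|5)=-1, (3|5)=-1; (−1)^{3·0·2}·(-1)^0·(-1)^3 = -1.
v=∞: -64515 < 0 and 3 > 0  ⇒  (a,b)_∞ = +1.
v=7: a=7^0·(≡2), b=7^-2·(≡3) mod 7; (2|7)=+1, (3|7)=-1; (−1)^{0·-2·3}·(+1)^-2·(-1)^0 = +1.
v=19: a=19^-2·(≡5), b=19^-2·(≡3) mod 19; (5|19)=+1, (3|19)=-1; (−1)^{-2·-2·9}·(+1)^-2·(-1)^-2 = +1.
v=17: a=17^-1·(≡15), b=17^0·(≡7) mod 17; (15|17)=+1, (7|17)=-1; (−1)^{-1·0·8}·(+1)^0·(-1)^-1 = -1.
v=23: a=23^1·(≡8), b=23^0·(≡18) mod 23; (8|23)=+1, (18|23)=+1; (−1)^{1·0·11}·(+1)^0·(+1)^1 = +1.
v=29: a=29^0·(≡21), b=29^2·(≡18) mod 29; (21|29)=-1, (18|29)=-1; (−1)^{0·2·14}·(-1)^2·(-1)^0 = +1.
(-64515, 3 / ℚ) ramifies at {5, 17}: a division algebra.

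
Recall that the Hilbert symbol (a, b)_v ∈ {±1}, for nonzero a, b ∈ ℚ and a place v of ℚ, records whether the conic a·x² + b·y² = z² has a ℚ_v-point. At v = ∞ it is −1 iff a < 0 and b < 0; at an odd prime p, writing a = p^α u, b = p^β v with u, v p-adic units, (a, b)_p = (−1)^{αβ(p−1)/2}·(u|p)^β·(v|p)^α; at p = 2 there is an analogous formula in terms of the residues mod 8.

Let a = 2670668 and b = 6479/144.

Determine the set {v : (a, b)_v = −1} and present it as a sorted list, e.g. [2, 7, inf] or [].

[2, 11, 13, 29]

Mod squares: a ≡ 667667, b ≡ 6479. Check v ∈ {∞, 2, 3, 7, 11, 13, 19, 23, 29, 31}.
v=29: a=29^1·(≡17), b=29^0·(≡17) mod 29; (17|29)=-1, (17|29)=-1; (−1)^{1·0·14}·(-1)^0·(-1)^1 = -1.
v=31: a=31^0·(≡18), b=31^1·(≡12) mod 31; (18|31)=+1, (12|31)=-1; (−1)^{0·1·15}·(+1)^1·(-1)^0 = +1.
v=7: a=7^1·(≡3), b=7^0·(≡1) mod 7; (3|7)=-1, (1|7)=+1; (−1)^{1·0·3}·(-1)^0·(+1)^1 = +1.
v=19: a=19^0·(≡9), b=19^1·(≡12) mod 19; (9|19)=+1, (12|19)=-1; (−1)^{0·1·9}·(+1)^1·(-1)^0 = +1.
v=3: a=3^0·(≡2), b=3^-2·(≡2) mod 3; (2|3)=-1, (2|3)=-1; (−1)^{0·-2·1}·(-1)^-2·(-1)^0 = +1.
v=23: a=23^1·(≡12), b=23^0·(≡18) mod 23; (12|23)=+1, (18|23)=+1; (−1)^{1·0·11}·(+1)^0·(+1)^1 = +1.
v=13: a=13^1·(≡10), b=13^0·(≡5) mod 13; (10|13)=+1, (5|13)=-1; (−1)^{1·0·6}·(+1)^0·(-1)^1 = -1.
v=∞: 667667 > 0 and 6479 > 0  ⇒  (a,b)_∞ = +1.
v=11: a=11^1·(≡7), b=11^1·(≡6) mod 11; (7|11)=-1, (6|11)=-1; (−1)^{1·1·5}·(-1)^1·(-1)^1 = -1.
v=2: v_2(a)=2, v_2(b)=-4; units ≡ 3, 7 (mod 8); ε·ε+αω+βω = 1·1+2·0+-4·1 ≡ 1  ⇒  (a,b)_2 = -1.
|Ram(667667, 6479)| = 4, even; anisotropic at {2, 11, 13, 29}.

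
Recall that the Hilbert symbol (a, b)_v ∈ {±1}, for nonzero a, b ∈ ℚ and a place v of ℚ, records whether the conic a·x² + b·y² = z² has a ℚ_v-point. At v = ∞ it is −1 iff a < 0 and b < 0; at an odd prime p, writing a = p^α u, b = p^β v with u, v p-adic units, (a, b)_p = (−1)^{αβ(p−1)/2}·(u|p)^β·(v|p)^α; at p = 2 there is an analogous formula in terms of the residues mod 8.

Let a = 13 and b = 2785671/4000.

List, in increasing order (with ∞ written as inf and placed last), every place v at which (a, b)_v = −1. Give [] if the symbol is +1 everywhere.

[2, 5, 7, 13]

(a, b) ≡ (13, 1190) mod (ℚ^×)²; places V = {2, 3, 5, 7, 13, 17, ∞}.
(a,b)_7: α=0, u≡6; β=1, v≡1 (mod 7); (6|7)=-1, (1|7)=+1; sign (−1)^0·-1^1·+1^0 = -1.
(a,b)_∞: sgn(13)=+, sgn(1190)=+, so +1.
(a,b)_5: α=0, u≡3; β=-3, v≡3 (mod 5); (3|5)=-1, (3|5)=-1; sign (−1)^0·-1^-3·-1^0 = -1.
(a,b)_17: α=0, u≡13; β=3, v≡8 (mod 17); (13|17)=+1, (8|17)=+1; sign (−1)^0·+1^3·+1^0 = +1.
(a,b)_3: α=0, u≡1; β=4, v≡2 (mod 3); (1|3)=+1, (2|3)=-1; sign (−1)^0·+1^4·-1^0 = +1.
(a,b)_2: α=0, β=-5; u≡5, v≡3 (mod 8); ε(u)ε(v)=0·1, αω(v)=0·1, βω(u)=-5·1; sum ≡ 1  ⇒  -1.
(a,b)_13: α=1, u≡1; β=0, v≡2 (mod 13); (1|13)=+1, (2|13)=-1; sign (−1)^0·+1^0·-1^1 = -1.
Ram(13, 1190) = {2, 5, 7, 13}; no ℚ_2-point on the conic.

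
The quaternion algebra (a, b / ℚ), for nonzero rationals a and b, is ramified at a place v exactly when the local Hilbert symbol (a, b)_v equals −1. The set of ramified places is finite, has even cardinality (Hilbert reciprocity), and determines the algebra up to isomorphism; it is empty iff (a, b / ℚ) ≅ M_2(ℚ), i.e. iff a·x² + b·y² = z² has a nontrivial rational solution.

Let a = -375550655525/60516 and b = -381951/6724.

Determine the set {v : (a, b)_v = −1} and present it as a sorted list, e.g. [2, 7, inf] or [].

(a, b) ≡ (-43301, -31) mod (ℚ^×)²; places V = {2, 3, 5, 19, 31, 37, 41, 43, 53, ∞}.
(a,b)_53: α=1, u≡19; β=0, v≡35 (mod 53); (19|53)=-1, (35|53)=-1; sign (−1)^0·-1^0·-1^1 = -1.
(a,b)_19: α=3, u≡9; β=0, v≡16 (mod 19); (9|19)=+1, (16|19)=+1; sign (−1)^0·+1^0·+1^3 = +1.
(a,b)_43: α=1, u≡4; β=0, v≡28 (mod 43); (4|43)=+1, (28|43)=-1; sign (−1)^0·+1^0·-1^1 = -1.
(a,b)_41: α=-2, u≡8; β=-2, v≡32 (mod 41); (8|41)=+1, (32|41)=+1; sign (−1)^0·+1^-2·+1^-2 = +1.
(a,b)_∞: sgn(-43301)=−, sgn(-31)=−, so -1.
(a,b)_3: α=-2, u≡1; β=2, v≡2 (mod 3); (1|3)=+1, (2|3)=-1; sign (−1)^0·+1^2·-1^-2 = +1.
(a,b)_2: α=-2, β=-2; u≡3, v≡1 (mod 8); ε(u)ε(v)=1·0, αω(v)=-2·0, βω(u)=-2·1; sum ≡ 0  ⇒  +1.
(a,b)_37: α=0, u≡9; β=2, v≡2 (mod 37); (9|37)=+1, (2|37)=-1; sign (−1)^0·+1^2·-1^0 = +1.
(a,b)_5: α=2, u≡4; β=0, v≡1 (mod 5); (4|5)=+1, (1|5)=+1; sign (−1)^0·+1^0·+1^2 = +1.
(a,b)_31: α=2, u≡6; β=1, v≡15 (mod 31); (6|31)=-1, (15|31)=-1; sign (−1)^0·-1^1·-1^2 = -1.
Ram(-43301, -31) = {31, 43, 53, ∞}; no ℚ_31-point on the conic.

[31, 43, 53, inf]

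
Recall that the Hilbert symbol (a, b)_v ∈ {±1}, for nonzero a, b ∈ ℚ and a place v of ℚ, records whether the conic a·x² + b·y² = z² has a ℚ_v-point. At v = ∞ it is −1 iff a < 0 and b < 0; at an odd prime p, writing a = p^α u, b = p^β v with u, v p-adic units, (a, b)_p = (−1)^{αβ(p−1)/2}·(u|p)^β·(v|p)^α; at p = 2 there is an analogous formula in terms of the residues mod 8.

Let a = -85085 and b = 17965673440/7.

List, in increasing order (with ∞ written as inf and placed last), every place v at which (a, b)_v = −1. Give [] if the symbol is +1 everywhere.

Mod squares: a ≡ -85085, b ≡ 1330. Check v ∈ {∞, 2, 5, 7, 11, 13, 17, 19}.
v=∞: -85085 < 0 and 1330 > 0  ⇒  (a,b)_∞ = +1.
v=7: a=7^1·(≡4), b=7^-1·(≡1) mod 7; (4|7)=+1, (1|7)=+1; (−1)^{1·-1·3}·(+1)^-1·(+1)^1 = -1.
v=11: a=11^1·(≡9), b=11^2·(≡10) mod 11; (9|11)=+1, (10|11)=-1; (−1)^{1·2·5}·(+1)^2·(-1)^1 = -1.
v=2: v_2(a)=0, v_2(b)=5; units ≡ 3, 1 (mod 8); ε·ε+αω+βω = 1·0+0·0+5·1 ≡ 1  ⇒  (a,b)_2 = -1.
v=19: a=19^0·(≡16), b=19^1·(≡12) mod 19; (16|19)=+1, (12|19)=-1; (−1)^{0·1·9}·(+1)^1·(-1)^0 = +1.
v=5: a=5^1·(≡3), b=5^1·(≡4) mod 5; (3|5)=-1, (4|5)=+1; (−1)^{1·1·2}·(-1)^1·(+1)^1 = -1.
v=17: a=17^1·(≡10), b=17^2·(≡13) mod 17; (10|17)=-1, (13|17)=+1; (−1)^{1·2·8}·(-1)^2·(+1)^1 = +1.
v=13: a=13^1·(≡7), b=13^2·(≡4) mod 13; (7|13)=-1, (4|13)=+1; (−1)^{1·2·6}·(-1)^2·(+1)^1 = +1.
Ram(-85085, 1330) = {2, 5, 7, 11}; no ℚ_2-point on the conic.

[2, 5, 7, 11]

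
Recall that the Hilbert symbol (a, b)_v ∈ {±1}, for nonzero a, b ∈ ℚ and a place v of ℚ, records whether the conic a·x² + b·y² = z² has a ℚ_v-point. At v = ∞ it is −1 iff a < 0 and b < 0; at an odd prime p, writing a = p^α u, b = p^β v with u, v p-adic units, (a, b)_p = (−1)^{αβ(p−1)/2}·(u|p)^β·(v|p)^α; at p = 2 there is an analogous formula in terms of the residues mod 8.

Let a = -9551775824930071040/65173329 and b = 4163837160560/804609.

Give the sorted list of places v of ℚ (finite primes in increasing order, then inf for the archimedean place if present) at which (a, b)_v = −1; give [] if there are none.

[2, 7, 19, 31]

(a, b) ≡ (-3410, 20615) mod (ℚ^×)²; places V = {2, 3, 5, 7, 11, 13, 17, 19, 23, 31, ∞}.
(a,b)_23: α=-2, u≡5; β=-2, v≡17 (mod 23); (5|23)=-1, (17|23)=-1; sign (−1)^0·-1^-2·-1^-2 = +1.
(a,b)_3: α=-6, u≡1; β=-2, v≡2 (mod 3); (1|3)=+1, (2|3)=-1; sign (−1)^0·+1^-2·-1^-6 = +1.
(a,b)_19: α=4, u≡2; β=3, v≡18 (mod 19); (2|19)=-1, (18|19)=-1; sign (−1)^0·-1^3·-1^4 = -1.
(a,b)_13: α=-2, u≡12; β=-2, v≡4 (mod 13); (12|13)=+1, (4|13)=+1; sign (−1)^0·+1^-2·+1^-2 = +1.
(a,b)_∞: sgn(-3410)=−, sgn(20615)=+, so +1.
(a,b)_2: α=9, β=4; u≡7, v≡7 (mod 8); ε(u)ε(v)=1·1, αω(v)=9·0, βω(u)=4·0; sum ≡ 1  ⇒  -1.
(a,b)_17: α=2, u≡3; β=2, v≡3 (mod 17); (3|17)=-1, (3|17)=-1; sign (−1)^0·-1^2·-1^2 = +1.
(a,b)_31: α=1, u≡5; β=1, v≡4 (mod 31); (5|31)=+1, (4|31)=+1; sign (−1)^1·+1^1·+1^1 = -1.
(a,b)_7: α=4, u≡6; β=1, v≡6 (mod 7); (6|7)=-1, (6|7)=-1; sign (−1)^0·-1^1·-1^4 = -1.
(a,b)_5: α=1, u≡3; β=1, v≡3 (mod 5); (3|5)=-1, (3|5)=-1; sign (−1)^0·-1^1·-1^1 = +1.
(a,b)_11: α=3, u≡4; β=2, v≡1 (mod 11); (4|11)=+1, (1|11)=+1; sign (−1)^0·+1^2·+1^3 = +1.
|Ram(-3410, 20615)| = 4, even; anisotropic at {2, 7, 19, 31}.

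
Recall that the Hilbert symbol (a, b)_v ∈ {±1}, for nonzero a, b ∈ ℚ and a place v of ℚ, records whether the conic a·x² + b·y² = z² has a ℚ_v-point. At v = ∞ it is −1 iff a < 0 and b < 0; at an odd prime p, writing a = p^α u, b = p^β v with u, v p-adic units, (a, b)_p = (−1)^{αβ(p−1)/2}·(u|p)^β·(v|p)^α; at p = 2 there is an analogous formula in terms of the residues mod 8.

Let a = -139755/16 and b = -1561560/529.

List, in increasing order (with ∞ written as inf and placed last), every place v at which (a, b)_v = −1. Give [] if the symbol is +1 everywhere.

[2, 5, 7, inf]

Mod squares: a ≡ -1155, b ≡ -2310. Check v ∈ {∞, 2, 3, 5, 7, 11, 13, 23}.
v=11: a=11^3·(≡1), b=11^1·(≡6) mod 11; (1|11)=+1, (6|11)=-1; (−1)^{3·1·5}·(+1)^1·(-1)^3 = +1.
v=13: a=13^0·(≡7), b=13^2·(≡9) mod 13; (7|13)=-1, (9|13)=+1; (−1)^{0·2·6}·(-1)^2·(+1)^0 = +1.
v=3: a=3^1·(≡2), b=3^1·(≡1) mod 3; (2|3)=-1, (1|3)=+1; (−1)^{1·1·1}·(-1)^1·(+1)^1 = +1.
v=7: a=7^1·(≡3), b=7^1·(≡6) mod 7; (3|7)=-1, (6|7)=-1; (−1)^{1·1·3}·(-1)^1·(-1)^1 = -1.
v=23: a=23^0·(≡1), b=23^-2·(≡2) mod 23; (1|23)=+1, (2|23)=+1; (−1)^{0·-2·11}·(+1)^-2·(+1)^0 = +1.
v=5: a=5^1·(≡4), b=5^1·(≡2) mod 5; (4|5)=+1, (2|5)=-1; (−1)^{1·1·2}·(+1)^1·(-1)^1 = -1.
v=2: v_2(a)=-4, v_2(b)=3; units ≡ 5, 5 (mod 8); ε·ε+αω+βω = 0·0+-4·1+3·1 ≡ 1  ⇒  (a,b)_2 = -1.
v=∞: -1155 < 0 and -2310 < 0  ⇒  (a,b)_∞ = -1.
Ram(-1155, -2310) = {2, 5, 7, ∞}; no ℚ_2-point on the conic.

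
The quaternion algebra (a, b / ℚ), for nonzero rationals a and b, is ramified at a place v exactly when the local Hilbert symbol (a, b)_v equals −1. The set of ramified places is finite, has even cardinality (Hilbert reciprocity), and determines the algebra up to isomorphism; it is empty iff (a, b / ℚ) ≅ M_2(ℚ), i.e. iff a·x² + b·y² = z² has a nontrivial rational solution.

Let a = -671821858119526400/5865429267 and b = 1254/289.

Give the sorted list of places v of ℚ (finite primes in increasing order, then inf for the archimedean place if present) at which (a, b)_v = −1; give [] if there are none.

(a, b) ≡ (-78, 1254) mod (ℚ^×)²; places V = {2, 3, 5, 11, 13, 17, 19, 23, ∞}.
(a,b)_11: α=4, u≡8; β=1, v≡5 (mod 11); (8|11)=-1, (5|11)=+1; sign (−1)^0·-1^1·+1^4 = -1.
(a,b)_∞: sgn(-78)=−, sgn(1254)=+, so +1.
(a,b)_2: α=11, β=1; u≡1, v≡3 (mod 8); ε(u)ε(v)=0·1, αω(v)=11·1, βω(u)=1·0; sum ≡ 1  ⇒  -1.
(a,b)_3: α=-5, u≡1; β=1, v≡1 (mod 3); (1|3)=+1, (1|3)=+1; sign (−1)^1·+1^1·+1^-5 = -1.
(a,b)_23: α=2, u≡5; β=0, v≡8 (mod 23); (5|23)=-1, (8|23)=+1; sign (−1)^0·-1^0·+1^2 = +1.
(a,b)_17: α=-6, u≡12; β=-2, v≡13 (mod 17); (12|17)=-1, (13|17)=+1; sign (−1)^0·-1^-2·+1^-6 = +1.
(a,b)_13: α=1, u≡7; β=0, v≡2 (mod 13); (7|13)=-1, (2|13)=-1; sign (−1)^0·-1^0·-1^1 = -1.
(a,b)_19: α=4, u≡4; β=1, v≡7 (mod 19); (4|19)=+1, (7|19)=+1; sign (−1)^0·+1^1·+1^4 = +1.
(a,b)_5: α=2, u≡2; β=0, v≡1 (mod 5); (2|5)=-1, (1|5)=+1; sign (−1)^0·-1^0·+1^2 = +1.
(-78, 1254 / ℚ) ramifies at {2, 3, 11, 13}: a division algebra.

[2, 3, 11, 13]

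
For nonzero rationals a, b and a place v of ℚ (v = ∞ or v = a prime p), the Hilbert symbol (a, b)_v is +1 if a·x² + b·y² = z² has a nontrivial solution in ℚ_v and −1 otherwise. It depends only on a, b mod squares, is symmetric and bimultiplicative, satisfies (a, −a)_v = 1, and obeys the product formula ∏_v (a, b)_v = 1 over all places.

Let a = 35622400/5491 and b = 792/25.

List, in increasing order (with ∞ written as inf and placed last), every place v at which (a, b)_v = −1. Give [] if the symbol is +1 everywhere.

(a, b) ≡ (874, 22) mod (ℚ^×)²; places V = {2, 3, 5, 11, 17, 19, 23, ∞}.
(a,b)_17: α=-2, u≡11; β=0, v≡14 (mod 17); (11|17)=-1, (14|17)=-1; sign (−1)^0·-1^0·-1^-2 = +1.
(a,b)_5: α=2, u≡1; β=-2, v≡2 (mod 5); (1|5)=+1, (2|5)=-1; sign (−1)^0·+1^-2·-1^2 = +1.
(a,b)_3: α=0, u≡1; β=2, v≡1 (mod 3); (1|3)=+1, (1|3)=+1; sign (−1)^0·+1^2·+1^0 = +1.
(a,b)_11: α=2, u≡9; β=1, v≡2 (mod 11); (9|11)=+1, (2|11)=-1; sign (−1)^0·+1^1·-1^2 = +1.
(a,b)_2: α=9, β=3; u≡5, v≡3 (mod 8); ε(u)ε(v)=0·1, αω(v)=9·1, βω(u)=3·1; sum ≡ 0  ⇒  +1.
(a,b)_∞: sgn(874)=+, sgn(22)=+, so +1.
(a,b)_23: α=1, u≡11; β=0, v≡5 (mod 23); (11|23)=-1, (5|23)=-1; sign (−1)^0·-1^0·-1^1 = -1.
(a,b)_19: α=-1, u≡15; β=0, v≡18 (mod 19); (15|19)=-1, (18|19)=-1; sign (−1)^0·-1^0·-1^-1 = -1.
|Ram(874, 22)| = 2, even; anisotropic at {19, 23}.

[19, 23]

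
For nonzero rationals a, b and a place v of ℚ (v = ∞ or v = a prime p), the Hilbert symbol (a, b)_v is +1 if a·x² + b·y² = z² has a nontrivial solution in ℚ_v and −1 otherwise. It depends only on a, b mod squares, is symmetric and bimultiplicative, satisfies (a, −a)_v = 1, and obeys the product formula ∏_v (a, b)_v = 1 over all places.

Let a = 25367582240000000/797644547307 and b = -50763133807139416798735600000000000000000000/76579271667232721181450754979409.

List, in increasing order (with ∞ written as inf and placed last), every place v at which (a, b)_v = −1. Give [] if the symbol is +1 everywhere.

[3, 11, 13, 17]

(a, b) ≡ (6630, -2431) mod (ℚ^×)²; places V = {2, 3, 5, 7, 11, 13, 17, 23, 29, 47, 53, ∞}.
(a,b)_∞: sgn(6630)=+, sgn(-2431)=−, so +1.
(a,b)_23: α=-2, u≡8; β=-6, v≡15 (mod 23); (8|23)=+1, (15|23)=-1; sign (−1)^0·+1^-6·-1^-2 = +1.
(a,b)_13: α=1, u≡9; β=3, v≡2 (mod 13); (9|13)=+1, (2|13)=-1; sign (−1)^0·+1^3·-1^1 = -1.
(a,b)_17: α=1, u≡4; β=3, v≡12 (mod 17); (4|17)=+1, (12|17)=-1; sign (−1)^0·+1^3·-1^1 = -1.
(a,b)_53: α=-2, u≡12; β=-6, v≡16 (mod 53); (12|53)=-1, (16|53)=+1; sign (−1)^0·-1^-6·+1^-2 = +1.
(a,b)_11: α=4, u≡10; β=11, v≡10 (mod 11); (10|11)=-1, (10|11)=-1; sign (−1)^0·-1^11·-1^4 = -1.
(a,b)_47: α=-2, u≡1; β=-4, v≡40 (mod 47); (1|47)=+1, (40|47)=-1; sign (−1)^0·+1^-4·-1^-2 = +1.
(a,b)_3: α=-5, u≡2; β=-14, v≡2 (mod 3); (2|3)=-1, (2|3)=-1; sign (−1)^0·-1^-14·-1^-5 = -1.
(a,b)_7: α=2, u≡2; β=2, v≡3 (mod 7); (2|7)=+1, (3|7)=-1; sign (−1)^0·+1^2·-1^2 = +1.
(a,b)_29: α=0, u≡2; β=2, v≡5 (mod 29); (2|29)=-1, (5|29)=+1; sign (−1)^0·-1^2·+1^0 = +1.
(a,b)_5: α=7, u≡1; β=20, v≡1 (mod 5); (1|5)=+1, (1|5)=+1; sign (−1)^0·+1^20·+1^7 = +1.
(a,b)_2: α=11, β=22; u≡3, v≡1 (mod 8); ε(u)ε(v)=1·0, αω(v)=11·0, βω(u)=22·1; sum ≡ 0  ⇒  +1.
Ram(6630, -2431) = {3, 11, 13, 17}; no ℚ_3-point on the conic.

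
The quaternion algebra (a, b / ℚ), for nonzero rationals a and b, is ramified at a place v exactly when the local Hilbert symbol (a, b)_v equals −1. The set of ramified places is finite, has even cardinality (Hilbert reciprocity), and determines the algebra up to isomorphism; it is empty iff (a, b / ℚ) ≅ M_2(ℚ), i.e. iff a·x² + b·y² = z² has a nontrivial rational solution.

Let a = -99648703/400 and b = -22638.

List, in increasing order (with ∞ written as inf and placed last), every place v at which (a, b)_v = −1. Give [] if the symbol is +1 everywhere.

(a, b) ≡ (-7, -462) mod (ℚ^×)²; places V = {2, 3, 5, 7, 11, ∞}.
(a,b)_7: α=7, u≡5; β=3, v≡4 (mod 7); (5|7)=-1, (4|7)=+1; sign (−1)^1·-1^3·+1^7 = +1.
(a,b)_∞: sgn(-7)=−, sgn(-462)=−, so -1.
(a,b)_11: α=2, u≡4; β=1, v≡10 (mod 11); (4|11)=+1, (10|11)=-1; sign (−1)^0·+1^1·-1^2 = +1.
(a,b)_5: α=-2, u≡2; β=0, v≡2 (mod 5); (2|5)=-1, (2|5)=-1; sign (−1)^0·-1^0·-1^-2 = +1.
(a,b)_2: α=-4, β=1; u≡1, v≡1 (mod 8); ε(u)ε(v)=0·0, αω(v)=-4·0, βω(u)=1·0; sum ≡ 0  ⇒  +1.
(a,b)_3: α=0, u≡2; β=1, v≡2 (mod 3); (2|3)=-1, (2|3)=-1; sign (−1)^0·-1^1·-1^0 = -1.
(-7, -462 / ℚ) ramifies at {3, ∞}: a division algebra.

[3, inf]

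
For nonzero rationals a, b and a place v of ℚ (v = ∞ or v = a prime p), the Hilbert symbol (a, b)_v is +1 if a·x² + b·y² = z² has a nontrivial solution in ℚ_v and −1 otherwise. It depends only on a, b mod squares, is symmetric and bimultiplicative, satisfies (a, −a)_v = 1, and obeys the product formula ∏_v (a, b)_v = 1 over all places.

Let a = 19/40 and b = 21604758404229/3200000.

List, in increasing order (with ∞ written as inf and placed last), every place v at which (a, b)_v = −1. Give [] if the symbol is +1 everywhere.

(a, b) ≡ (190, 46345) mod (ℚ^×)²; places V = {2, 3, 5, 7, 11, 13, 19, 23, 31, ∞}.
(a,b)_23: α=0, u≡16; β=1, v≡14 (mod 23); (16|23)=+1, (14|23)=-1; sign (−1)^0·+1^1·-1^0 = +1.
(a,b)_2: α=-3, β=-10; u≡7, v≡1 (mod 8); ε(u)ε(v)=1·0, αω(v)=-3·0, βω(u)=-10·0; sum ≡ 0  ⇒  +1.
(a,b)_31: α=0, u≡9; β=1, v≡16 (mod 31); (9|31)=+1, (16|31)=+1; sign (−1)^0·+1^1·+1^0 = +1.
(a,b)_11: α=0, u≡9; β=4, v≡8 (mod 11); (9|11)=+1, (8|11)=-1; sign (−1)^0·+1^4·-1^0 = +1.
(a,b)_7: α=0, u≡1; β=2, v≡3 (mod 7); (1|7)=+1, (3|7)=-1; sign (−1)^0·+1^2·-1^0 = +1.
(a,b)_13: α=0, u≡6; β=1, v≡9 (mod 13); (6|13)=-1, (9|13)=+1; sign (−1)^0·-1^1·+1^0 = -1.
(a,b)_∞: sgn(190)=+, sgn(46345)=+, so +1.
(a,b)_5: α=-1, u≡3; β=-5, v≡1 (mod 5); (3|5)=-1, (1|5)=+1; sign (−1)^0·-1^-5·+1^-1 = -1.
(a,b)_19: α=1, u≡10; β=2, v≡1 (mod 19); (10|19)=-1, (1|19)=+1; sign (−1)^0·-1^2·+1^1 = +1.
(a,b)_3: α=0, u≡1; β=2, v≡1 (mod 3); (1|3)=+1, (1|3)=+1; sign (−1)^0·+1^2·+1^0 = +1.
|Ram(190, 46345)| = 2, even; anisotropic at {5, 13}.

[5, 13]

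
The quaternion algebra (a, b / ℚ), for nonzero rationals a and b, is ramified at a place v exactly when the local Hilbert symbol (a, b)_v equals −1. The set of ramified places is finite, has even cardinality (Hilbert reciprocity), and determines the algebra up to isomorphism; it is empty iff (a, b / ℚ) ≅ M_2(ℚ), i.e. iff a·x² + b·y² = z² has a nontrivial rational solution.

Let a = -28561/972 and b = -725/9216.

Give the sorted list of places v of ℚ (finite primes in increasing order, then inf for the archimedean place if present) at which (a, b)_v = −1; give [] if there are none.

(a, b) ≡ (-3, -29) mod (ℚ^×)²; places V = {2, 3, 5, 13, 29, ∞}.
(a,b)_5: α=0, u≡2; β=2, v≡1 (mod 5); (2|5)=-1, (1|5)=+1; sign (−1)^0·-1^2·+1^0 = +1.
(a,b)_3: α=-5, u≡2; β=-2, v≡1 (mod 3); (2|3)=-1, (1|3)=+1; sign (−1)^0·-1^-2·+1^-5 = +1.
(a,b)_29: α=0, u≡8; β=1, v≡9 (mod 29); (8|29)=-1, (9|29)=+1; sign (−1)^0·-1^1·+1^0 = -1.
(a,b)_13: α=4, u≡9; β=0, v≡10 (mod 13); (9|13)=+1, (10|13)=+1; sign (−1)^0·+1^0·+1^4 = +1.
(a,b)_∞: sgn(-3)=−, sgn(-29)=−, so -1.
(a,b)_2: α=-2, β=-10; u≡5, v≡3 (mod 8); ε(u)ε(v)=0·1, αω(v)=-2·1, βω(u)=-10·1; sum ≡ 0  ⇒  +1.
Ram(-3, -29) = {29, ∞}; no ℚ_29-point on the conic.

[29, inf]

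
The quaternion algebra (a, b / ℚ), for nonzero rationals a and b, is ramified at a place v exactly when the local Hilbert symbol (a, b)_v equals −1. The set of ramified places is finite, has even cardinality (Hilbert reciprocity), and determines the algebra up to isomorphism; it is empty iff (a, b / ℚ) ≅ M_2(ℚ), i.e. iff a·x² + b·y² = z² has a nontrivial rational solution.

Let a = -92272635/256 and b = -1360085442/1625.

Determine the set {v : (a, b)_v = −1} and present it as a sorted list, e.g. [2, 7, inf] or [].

(a, b) ≡ (-209235, -305901570) mod (ℚ^×)²; places V = {2, 3, 5, 7, 13, 17, 29, 37, 43, ∞}.
(a,b)_43: α=0, u≡5; β=1, v≡14 (mod 43); (5|43)=-1, (14|43)=+1; sign (−1)^0·-1^1·+1^0 = -1.
(a,b)_13: α=1, u≡3; β=-1, v≡8 (mod 13); (3|13)=+1, (8|13)=-1; sign (−1)^0·+1^-1·-1^1 = -1.
(a,b)_7: α=2, u≡1; β=0, v≡5 (mod 7); (1|7)=+1, (5|7)=-1; sign (−1)^0·+1^0·-1^2 = +1.
(a,b)_17: α=0, u≡16; β=3, v≡13 (mod 17); (16|17)=+1, (13|17)=+1; sign (−1)^0·+1^3·+1^0 = +1.
(a,b)_29: α=1, u≡16; β=1, v≡27 (mod 29); (16|29)=+1, (27|29)=-1; sign (−1)^0·+1^1·-1^1 = -1.
(a,b)_5: α=1, u≡3; β=-3, v≡1 (mod 5); (3|5)=-1, (1|5)=+1; sign (−1)^0·-1^-3·+1^1 = -1.
(a,b)_2: α=-8, β=1; u≡5, v≡7 (mod 8); ε(u)ε(v)=0·1, αω(v)=-8·0, βω(u)=1·1; sum ≡ 1  ⇒  -1.
(a,b)_∞: sgn(-209235)=−, sgn(-305901570)=−, so -1.
(a,b)_3: α=3, u≡2; β=1, v≡2 (mod 3); (2|3)=-1, (2|3)=-1; sign (−1)^1·-1^1·-1^3 = -1.
(a,b)_37: α=1, u≡6; β=1, v≡28 (mod 37); (6|37)=-1, (28|37)=+1; sign (−1)^0·-1^1·+1^1 = -1.
(-209235, -305901570 / ℚ) ramifies at {2, 3, 5, 13, 29, 37, 43, ∞}: a division algebra.

[2, 3, 5, 13, 29, 37, 43, inf]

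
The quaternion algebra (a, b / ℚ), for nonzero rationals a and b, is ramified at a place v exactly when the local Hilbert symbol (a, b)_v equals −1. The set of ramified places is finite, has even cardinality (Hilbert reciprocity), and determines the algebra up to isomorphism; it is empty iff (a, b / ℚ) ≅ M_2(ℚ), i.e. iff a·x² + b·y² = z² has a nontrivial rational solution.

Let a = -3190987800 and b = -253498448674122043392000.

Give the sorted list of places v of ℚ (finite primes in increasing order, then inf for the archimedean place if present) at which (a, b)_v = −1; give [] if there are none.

[3, 5, 11, 13, 23, inf]

Mod squares: a ≡ -598, b ≡ -330. Check v ∈ {∞, 2, 3, 5, 7, 11, 13, 19, 23}.
v=5: a=5^2·(≡3), b=5^3·(≡4) mod 5; (3|5)=-1, (4|5)=+1; (−1)^{2·3·2}·(-1)^3·(+1)^2 = -1.
v=13: a=13^1·(≡5), b=13^2·(≡7) mod 13; (5|13)=-1, (7|13)=-1; (−1)^{1·2·6}·(-1)^2·(-1)^1 = -1.
v=3: a=3^2·(≡2), b=3^5·(≡1) mod 3; (2|3)=-1, (1|3)=+1; (−1)^{2·5·1}·(-1)^5·(+1)^2 = -1.
v=23: a=23^1·(≡22), b=23^2·(≡5) mod 23; (22|23)=-1, (5|23)=-1; (−1)^{1·2·11}·(-1)^2·(-1)^1 = -1.
v=19: a=19^0·(≡13), b=19^2·(≡14) mod 19; (13|19)=-1, (14|19)=-1; (−1)^{0·2·9}·(-1)^2·(-1)^0 = +1.
v=2: v_2(a)=3, v_2(b)=15; units ≡ 5, 3 (mod 8); ε·ε+αω+βω = 0·1+3·1+15·1 ≡ 0  ⇒  (a,b)_2 = +1.
v=11: a=11^2·(≡7), b=11^5·(≡5) mod 11; (7|11)=-1, (5|11)=+1; (−1)^{2·5·5}·(-1)^5·(+1)^2 = -1.
v=∞: -598 < 0 and -330 < 0  ⇒  (a,b)_∞ = -1.
v=7: a=7^2·(≡4), b=7^2·(≡6) mod 7; (4|7)=+1, (6|7)=-1; (−1)^{2·2·3}·(+1)^2·(-1)^2 = +1.
Ram(-598, -330) = {3, 5, 11, 13, 23, ∞}; no ℚ_3-point on the conic.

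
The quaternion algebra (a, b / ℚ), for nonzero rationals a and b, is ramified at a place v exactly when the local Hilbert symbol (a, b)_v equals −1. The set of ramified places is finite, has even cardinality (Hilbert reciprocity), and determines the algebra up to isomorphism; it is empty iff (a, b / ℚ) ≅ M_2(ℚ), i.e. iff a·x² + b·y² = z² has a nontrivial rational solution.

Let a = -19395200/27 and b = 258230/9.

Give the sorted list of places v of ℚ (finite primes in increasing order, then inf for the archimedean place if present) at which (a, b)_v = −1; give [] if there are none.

Mod squares: a ≡ -36366, b ≡ 5270. Check v ∈ {∞, 2, 3, 5, 7, 11, 17, 19, 29, 31}.
v=19: a=19^1·(≡4), b=19^0·(≡17) mod 19; (4|19)=+1, (17|19)=+1; (−1)^{1·0·9}·(+1)^0·(+1)^1 = +1.
v=31: a=31^0·(≡28), b=31^1·(≡30) mod 31; (28|31)=+1, (30|31)=-1; (−1)^{0·1·15}·(+1)^1·(-1)^0 = +1.
v=7: a=7^0·(≡6), b=7^2·(≡3) mod 7; (6|7)=-1, (3|7)=-1; (−1)^{0·2·3}·(-1)^2·(-1)^0 = +1.
v=∞: -36366 < 0 and 5270 > 0  ⇒  (a,b)_∞ = +1.
v=5: a=5^2·(≡1), b=5^1·(≡4) mod 5; (1|5)=+1, (4|5)=+1; (−1)^{2·1·2}·(+1)^1·(+1)^2 = +1.
v=2: v_2(a)=7, v_2(b)=1; units ≡ 1, 3 (mod 8); ε·ε+αω+βω = 0·1+7·1+1·0 ≡ 1  ⇒  (a,b)_2 = -1.
v=17: a=17^0·(≡10), b=17^1·(≡1) mod 17; (10|17)=-1, (1|17)=+1; (−1)^{0·1·8}·(-1)^1·(+1)^0 = -1.
v=11: a=11^1·(≡9), b=11^0·(≡3) mod 11; (9|11)=+1, (3|11)=+1; (−1)^{1·0·5}·(+1)^0·(+1)^1 = +1.
v=3: a=3^-3·(≡1), b=3^-2·(≡2) mod 3; (1|3)=+1, (2|3)=-1; (−1)^{-3·-2·1}·(+1)^-2·(-1)^-3 = -1.
v=29: a=29^1·(≡1), b=29^0·(≡8) mod 29; (1|29)=+1, (8|29)=-1; (−1)^{1·0·14}·(+1)^0·(-1)^1 = -1.
|Ram(-36366, 5270)| = 4, even; anisotropic at {2, 3, 17, 29}.

[2, 3, 17, 29]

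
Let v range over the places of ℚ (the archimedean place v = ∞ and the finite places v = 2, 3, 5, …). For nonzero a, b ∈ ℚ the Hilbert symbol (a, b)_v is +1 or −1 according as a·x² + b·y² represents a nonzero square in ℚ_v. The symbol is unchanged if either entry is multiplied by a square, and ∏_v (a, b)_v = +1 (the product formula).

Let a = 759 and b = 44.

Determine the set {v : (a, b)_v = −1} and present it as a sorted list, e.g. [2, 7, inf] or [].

[2, 3, 11, 23]

(a, b) ≡ (759, 11) mod (ℚ^×)²; places V = {2, 3, 11, 23, ∞}.
(a,b)_11: α=1, u≡3; β=1, v≡4 (mod 11); (3|11)=+1, (4|11)=+1; sign (−1)^1·+1^1·+1^1 = -1.
(a,b)_3: α=1, u≡1; β=0, v≡2 (mod 3); (1|3)=+1, (2|3)=-1; sign (−1)^0·+1^0·-1^1 = -1.
(a,b)_23: α=1, u≡10; β=0, v≡21 (mod 23); (10|23)=-1, (21|23)=-1; sign (−1)^0·-1^0·-1^1 = -1.
(a,b)_∞: sgn(759)=+, sgn(11)=+, so +1.
(a,b)_2: α=0, β=2; u≡7, v≡3 (mod 8); ε(u)ε(v)=1·1, αω(v)=0·1, βω(u)=2·0; sum ≡ 1  ⇒  -1.
Ram(759, 11) = {2, 3, 11, 23}; no ℚ_2-point on the conic.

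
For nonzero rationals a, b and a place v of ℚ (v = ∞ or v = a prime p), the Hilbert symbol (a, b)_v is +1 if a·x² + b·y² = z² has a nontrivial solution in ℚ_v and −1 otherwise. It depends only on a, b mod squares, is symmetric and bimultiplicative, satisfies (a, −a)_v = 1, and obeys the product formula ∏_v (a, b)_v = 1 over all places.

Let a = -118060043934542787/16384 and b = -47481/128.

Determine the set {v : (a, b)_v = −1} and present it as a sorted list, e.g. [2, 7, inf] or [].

[2, inf]

Mod squares: a ≡ -627, b ≡ -1938. Check v ∈ {∞, 2, 3, 7, 11, 17, 19}.
v=7: a=7^4·(≡6), b=7^2·(≡2) mod 7; (6|7)=-1, (2|7)=+1; (−1)^{4·2·3}·(-1)^2·(+1)^4 = +1.
v=3: a=3^3·(≡1), b=3^1·(≡2) mod 3; (1|3)=+1, (2|3)=-1; (−1)^{3·1·1}·(+1)^1·(-1)^3 = +1.
v=2: v_2(a)=-14, v_2(b)=-7; units ≡ 5, 7 (mod 8); ε·ε+αω+βω = 0·1+-14·0+-7·1 ≡ 1  ⇒  (a,b)_2 = -1.
v=17: a=17^6·(≡13), b=17^1·(≡7) mod 17; (13|17)=+1, (7|17)=-1; (−1)^{6·1·8}·(+1)^1·(-1)^6 = +1.
v=11: a=11^1·(≡9), b=11^0·(≡4) mod 11; (9|11)=+1, (4|11)=+1; (−1)^{1·0·5}·(+1)^0·(+1)^1 = +1.
v=19: a=19^3·(≡16), b=19^1·(≡2) mod 19; (16|19)=+1, (2|19)=-1; (−1)^{3·1·9}·(+1)^1·(-1)^3 = +1.
v=∞: -627 < 0 and -1938 < 0  ⇒  (a,b)_∞ = -1.
|Ram(-627, -1938)| = 2, even; anisotropic at {2, ∞}.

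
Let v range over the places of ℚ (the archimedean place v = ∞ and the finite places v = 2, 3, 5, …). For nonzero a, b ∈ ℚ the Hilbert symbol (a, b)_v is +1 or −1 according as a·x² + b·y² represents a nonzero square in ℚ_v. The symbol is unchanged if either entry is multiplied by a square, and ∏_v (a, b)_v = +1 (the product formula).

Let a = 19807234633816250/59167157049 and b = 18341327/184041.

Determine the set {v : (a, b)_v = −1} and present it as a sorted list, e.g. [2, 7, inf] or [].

(a, b) ≡ (41354, 23) mod (ℚ^×)²; places V = {2, 3, 5, 7, 11, 13, 19, 23, 29, 31, 47, ∞}.
(a,b)_∞: sgn(41354)=+, sgn(23)=+, so +1.
(a,b)_3: α=-10, u≡2; β=-2, v≡2 (mod 3); (2|3)=-1, (2|3)=-1; sign (−1)^0·-1^-2·-1^-10 = +1.
(a,b)_11: α=-2, u≡3; β=-2, v≡5 (mod 11); (3|11)=+1, (5|11)=+1; sign (−1)^0·+1^-2·+1^-2 = +1.
(a,b)_31: α=3, u≡18; β=0, v≡17 (mod 31); (18|31)=+1, (17|31)=-1; sign (−1)^0·+1^0·-1^3 = -1.
(a,b)_29: α=1, u≡23; β=0, v≡23 (mod 29); (23|29)=+1, (23|29)=+1; sign (−1)^0·+1^0·+1^1 = +1.
(a,b)_47: α=2, u≡19; β=2, v≡10 (mod 47); (19|47)=-1, (10|47)=-1; sign (−1)^0·-1^2·-1^2 = +1.
(a,b)_19: α=2, u≡13; β=2, v≡11 (mod 19); (13|19)=-1, (11|19)=+1; sign (−1)^0·-1^2·+1^2 = +1.
(a,b)_13: α=-2, u≡12; β=-2, v≡3 (mod 13); (12|13)=+1, (3|13)=+1; sign (−1)^0·+1^-2·+1^-2 = +1.
(a,b)_5: α=4, u≡4; β=0, v≡2 (mod 5); (4|5)=+1, (2|5)=-1; sign (−1)^0·+1^0·-1^4 = +1.
(a,b)_7: α=-2, u≡5; β=0, v≡1 (mod 7); (5|7)=-1, (1|7)=+1; sign (−1)^0·-1^0·+1^-2 = +1.
(a,b)_23: α=1, u≡4; β=1, v≡6 (mod 23); (4|23)=+1, (6|23)=+1; sign (−1)^1·+1^1·+1^1 = -1.
(a,b)_2: α=1, β=0; u≡5, v≡7 (mod 8); ε(u)ε(v)=0·1, αω(v)=1·0, βω(u)=0·1; sum ≡ 0  ⇒  +1.
|Ram(41354, 23)| = 2, even; anisotropic at {23, 31}.

[23, 31]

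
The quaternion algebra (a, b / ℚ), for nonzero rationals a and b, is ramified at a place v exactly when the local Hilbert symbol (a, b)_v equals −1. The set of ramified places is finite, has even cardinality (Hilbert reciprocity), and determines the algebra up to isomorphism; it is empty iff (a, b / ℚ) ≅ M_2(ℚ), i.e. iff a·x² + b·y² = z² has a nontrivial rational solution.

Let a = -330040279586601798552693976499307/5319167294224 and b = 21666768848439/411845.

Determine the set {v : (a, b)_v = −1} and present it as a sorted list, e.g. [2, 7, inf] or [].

Mod squares: a ≡ -13547, b ≡ 6555. Check v ∈ {∞, 2, 3, 5, 7, 11, 13, 19, 23, 29, 31, 37, 41}.
v=∞: -13547 < 0 and 6555 > 0  ⇒  (a,b)_∞ = +1.
v=29: a=29^4·(≡22), b=29^2·(≡6) mod 29; (22|29)=+1, (6|29)=+1; (−1)^{4·2·14}·(+1)^2·(+1)^4 = +1.
v=3: a=3^2·(≡1), b=3^1·(≡1) mod 3; (1|3)=+1, (1|3)=+1; (−1)^{2·1·1}·(+1)^1·(+1)^2 = +1.
v=19: a=19^1·(≡9), b=19^1·(≡13) mod 19; (9|19)=+1, (13|19)=-1; (−1)^{1·1·9}·(+1)^1·(-1)^1 = +1.
v=31: a=31^5·(≡10), b=31^2·(≡10) mod 31; (10|31)=+1, (10|31)=+1; (−1)^{5·2·15}·(+1)^2·(+1)^5 = +1.
v=23: a=23^7·(≡18), b=23^1·(≡6) mod 23; (18|23)=+1, (6|23)=+1; (−1)^{7·1·11}·(+1)^1·(+1)^7 = -1.
v=5: a=5^0·(≡2), b=5^-1·(≡1) mod 5; (2|5)=-1, (1|5)=+1; (−1)^{0·-1·2}·(-1)^-1·(+1)^0 = -1.
v=11: a=11^2·(≡1), b=11^2·(≡10) mod 11; (1|11)=+1, (10|11)=-1; (−1)^{2·2·5}·(+1)^2·(-1)^2 = +1.
v=41: a=41^-4·(≡17), b=41^-2·(≡33) mod 41; (17|41)=-1, (33|41)=+1; (−1)^{-4·-2·20}·(-1)^-2·(+1)^-4 = +1.
v=7: a=7^-6·(≡6), b=7^-2·(≡3) mod 7; (6|7)=-1, (3|7)=-1; (−1)^{-6·-2·3}·(-1)^-2·(-1)^-6 = +1.
v=2: v_2(a)=-4, v_2(b)=0; units ≡ 5, 3 (mod 8); ε·ε+αω+βω = 0·1+-4·1+0·1 ≡ 0  ⇒  (a,b)_2 = +1.
v=37: a=37^2·(≡2), b=37^0·(≡35) mod 37; (2|37)=-1, (35|37)=-1; (−1)^{2·0·18}·(-1)^0·(-1)^2 = +1.
v=13: a=13^2·(≡9), b=13^2·(≡4) mod 13; (9|13)=+1, (4|13)=+1; (−1)^{2·2·6}·(+1)^2·(+1)^2 = +1.
Ram(-13547, 6555) = {5, 23}; no ℚ_5-point on the conic.

[5, 23]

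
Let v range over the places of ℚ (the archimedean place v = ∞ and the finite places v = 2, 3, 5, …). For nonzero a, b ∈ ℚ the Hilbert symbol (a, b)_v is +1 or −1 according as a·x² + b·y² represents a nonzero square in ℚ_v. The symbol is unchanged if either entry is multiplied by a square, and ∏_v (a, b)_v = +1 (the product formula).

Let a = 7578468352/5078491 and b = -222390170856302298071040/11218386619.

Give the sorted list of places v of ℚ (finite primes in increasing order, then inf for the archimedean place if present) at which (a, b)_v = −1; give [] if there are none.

[5, 7, 17, 23]

Mod squares: a ≡ 52003, b ≡ -260015. Check v ∈ {∞, 2, 3, 5, 7, 11, 13, 17, 19, 23, 29, 47}.
v=29: a=29^0·(≡5), b=29^2·(≡4) mod 29; (5|29)=+1, (4|29)=+1; (−1)^{0·2·14}·(+1)^2·(+1)^0 = +1.
v=23: a=23^1·(≡20), b=23^1·(≡21) mod 23; (20|23)=-1, (21|23)=-1; (−1)^{1·1·11}·(-1)^1·(-1)^1 = -1.
v=11: a=11^-2·(≡8), b=11^-2·(≡5) mod 11; (8|11)=-1, (5|11)=+1; (−1)^{-2·-2·5}·(-1)^-2·(+1)^-2 = +1.
v=3: a=3^0·(≡1), b=3^6·(≡1) mod 3; (1|3)=+1, (1|3)=+1; (−1)^{0·6·1}·(+1)^6·(+1)^0 = +1.
v=∞: 52003 > 0 and -260015 < 0  ⇒  (a,b)_∞ = +1.
v=5: a=5^0·(≡2), b=5^1·(≡3) mod 5; (2|5)=-1, (3|5)=-1; (−1)^{0·1·2}·(-1)^1·(-1)^0 = -1.
v=17: a=17^1·(≡9), b=17^3·(≡3) mod 17; (9|17)=+1, (3|17)=-1; (−1)^{1·3·8}·(+1)^3·(-1)^1 = -1.
v=7: a=7^1·(≡2), b=7^3·(≡1) mod 7; (2|7)=+1, (1|7)=+1; (−1)^{1·3·3}·(+1)^3·(+1)^1 = -1.
v=13: a=13^2·(≡1), b=13^4·(≡5) mod 13; (1|13)=+1, (5|13)=-1; (−1)^{2·4·6}·(+1)^4·(-1)^2 = +1.
v=19: a=19^-1·(≡4), b=19^-1·(≡13) mod 19; (4|19)=+1, (13|19)=-1; (−1)^{-1·-1·9}·(+1)^-1·(-1)^-1 = +1.
v=47: a=47^-2·(≡6), b=47^-4·(≡6) mod 47; (6|47)=+1, (6|47)=+1; (−1)^{-2·-4·23}·(+1)^-4·(+1)^-2 = +1.
v=2: v_2(a)=14, v_2(b)=16; units ≡ 3, 1 (mod 8); ε·ε+αω+βω = 1·0+14·0+16·1 ≡ 0  ⇒  (a,b)_2 = +1.
Ram(52003, -260015) = {5, 7, 17, 23}; no ℚ_5-point on the conic.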